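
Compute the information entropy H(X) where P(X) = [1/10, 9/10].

H(X) = -Σ p(x) log₂ p(x)
  -1/10 × log₂(1/10) = 0.3322
  -9/10 × log₂(9/10) = 0.1368
H(X) = 0.4690 bits


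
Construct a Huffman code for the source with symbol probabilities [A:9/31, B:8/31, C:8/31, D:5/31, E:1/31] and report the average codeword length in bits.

Huffman tree construction:
Combine smallest probabilities repeatedly
Resulting codes:
  A: 11 (length 2)
  B: 01 (length 2)
  C: 10 (length 2)
  D: 001 (length 3)
  E: 000 (length 3)
Average length = Σ p(s) × length(s) = 2.1935 bits


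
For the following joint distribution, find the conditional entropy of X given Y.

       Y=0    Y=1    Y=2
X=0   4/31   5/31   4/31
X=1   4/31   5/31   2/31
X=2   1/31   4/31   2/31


H(X|Y) = Σ_y p(y) H(X|Y=y)
  p(Y=0) = 9/31, H(X|Y=0) = 1.3921
  p(Y=1) = 14/31, H(X|Y=1) = 1.5774
  p(Y=2) = 8/31, H(X|Y=2) = 1.5000
H(X|Y) = 0.2903×1.3921 + 0.4516×1.5774 + 0.2581×1.5000 = 1.5036 bits


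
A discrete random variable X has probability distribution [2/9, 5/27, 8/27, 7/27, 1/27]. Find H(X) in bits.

H(X) = -Σ p(x) log₂ p(x)
  -2/9 × log₂(2/9) = 0.4822
  -5/27 × log₂(5/27) = 0.4505
  -8/27 × log₂(8/27) = 0.5200
  -7/27 × log₂(7/27) = 0.5049
  -1/27 × log₂(1/27) = 0.1761
H(X) = 2.1337 bits


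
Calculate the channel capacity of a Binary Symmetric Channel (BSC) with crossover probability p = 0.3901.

For BSC with error probability p:
C = 1 - H(p) where H(p) is binary entropy
H(0.3901) = -0.3901 × log₂(0.3901) - 0.6099 × log₂(0.6099)
H(p) = 0.9649
C = 1 - 0.9649 = 0.0351 bits/use


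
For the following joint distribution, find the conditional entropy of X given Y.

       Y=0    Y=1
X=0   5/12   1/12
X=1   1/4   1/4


H(X|Y) = Σ_y p(y) H(X|Y=y)
  p(Y=0) = 2/3, H(X|Y=0) = 0.9544
  p(Y=1) = 1/3, H(X|Y=1) = 0.8113
H(X|Y) = 0.6667×0.9544 + 0.3333×0.8113 = 0.9067 bits


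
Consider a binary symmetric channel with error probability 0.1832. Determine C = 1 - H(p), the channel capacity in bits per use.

For BSC with error probability p:
C = 1 - H(p) where H(p) is binary entropy
H(0.1832) = -0.1832 × log₂(0.1832) - 0.8168 × log₂(0.8168)
H(p) = 0.6870
C = 1 - 0.6870 = 0.3130 bits/use


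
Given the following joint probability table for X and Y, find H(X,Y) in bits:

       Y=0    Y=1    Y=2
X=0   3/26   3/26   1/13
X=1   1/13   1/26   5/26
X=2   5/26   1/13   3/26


H(X,Y) = -Σ p(x,y) log₂ p(x,y)
  p(0,0)=3/26: -0.1154 × log₂(0.1154) = 0.3595
  p(0,1)=3/26: -0.1154 × log₂(0.1154) = 0.3595
  p(0,2)=1/13: -0.0769 × log₂(0.0769) = 0.2846
  p(1,0)=1/13: -0.0769 × log₂(0.0769) = 0.2846
  p(1,1)=1/26: -0.0385 × log₂(0.0385) = 0.1808
  p(1,2)=5/26: -0.1923 × log₂(0.1923) = 0.4574
  p(2,0)=5/26: -0.1923 × log₂(0.1923) = 0.4574
  p(2,1)=1/13: -0.0769 × log₂(0.0769) = 0.2846
  p(2,2)=3/26: -0.1154 × log₂(0.1154) = 0.3595
H(X,Y) = 3.0280 bits


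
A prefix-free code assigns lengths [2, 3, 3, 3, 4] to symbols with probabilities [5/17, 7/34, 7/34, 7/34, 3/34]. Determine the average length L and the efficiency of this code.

Average length L = Σ p_i × l_i = 2.7941 bits
Entropy H = 2.2366 bits
Efficiency η = H/L × 100% = 80.05%


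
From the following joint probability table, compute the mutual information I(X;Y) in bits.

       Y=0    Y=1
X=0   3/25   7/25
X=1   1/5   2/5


H(X) = 0.9710, H(Y) = 0.9044, H(X,Y) = 1.8744
I(X;Y) = H(X) + H(Y) - H(X,Y) = 0.0009 bits


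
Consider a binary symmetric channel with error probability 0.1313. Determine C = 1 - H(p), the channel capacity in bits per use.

For BSC with error probability p:
C = 1 - H(p) where H(p) is binary entropy
H(0.1313) = -0.1313 × log₂(0.1313) - 0.8687 × log₂(0.8687)
H(p) = 0.5610
C = 1 - 0.5610 = 0.4390 bits/use


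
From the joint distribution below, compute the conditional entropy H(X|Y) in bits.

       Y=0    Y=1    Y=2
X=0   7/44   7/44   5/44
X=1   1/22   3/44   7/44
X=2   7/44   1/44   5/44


H(X|Y) = Σ_y p(y) H(X|Y=y)
  p(Y=0) = 4/11, H(X|Y=0) = 1.4186
  p(Y=1) = 1/4, H(X|Y=1) = 1.2407
  p(Y=2) = 17/44, H(X|Y=2) = 1.5657
H(X|Y) = 0.3636×1.4186 + 0.2500×1.2407 + 0.3864×1.5657 = 1.4309 bits


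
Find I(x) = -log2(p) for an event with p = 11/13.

Information content I(x) = -log₂(p(x))
I = -log₂(11/13) = -log₂(0.8462)
I = 0.2410 bits


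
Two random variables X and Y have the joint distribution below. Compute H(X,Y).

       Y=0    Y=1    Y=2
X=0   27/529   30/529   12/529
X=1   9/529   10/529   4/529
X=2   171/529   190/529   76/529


H(X,Y) = -Σ p(x,y) log₂ p(x,y)
  p(0,0)=27/529: -0.0510 × log₂(0.0510) = 0.2191
  p(0,1)=30/529: -0.0567 × log₂(0.0567) = 0.2348
  p(0,2)=12/529: -0.0227 × log₂(0.0227) = 0.1239
  p(1,0)=9/529: -0.0170 × log₂(0.0170) = 0.1000
  p(1,1)=10/529: -0.0189 × log₂(0.0189) = 0.1082
  p(1,2)=4/529: -0.0076 × log₂(0.0076) = 0.0533
  p(2,0)=171/529: -0.3233 × log₂(0.3233) = 0.5267
  p(2,1)=190/529: -0.3592 × log₂(0.3592) = 0.5306
  p(2,2)=76/529: -0.1437 × log₂(0.1437) = 0.4022
H(X,Y) = 2.2987 bits


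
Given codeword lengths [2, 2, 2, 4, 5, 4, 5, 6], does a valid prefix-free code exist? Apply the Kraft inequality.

Kraft inequality: Σ 2^(-l_i) ≤ 1 for prefix-free code
Calculating: 2^(-2) + 2^(-2) + 2^(-2) + 2^(-4) + 2^(-5) + 2^(-4) + 2^(-5) + 2^(-6)
= 0.25 + 0.25 + 0.25 + 0.0625 + 0.03125 + 0.0625 + 0.03125 + 0.015625
= 0.9531
Since 0.9531 ≤ 1, prefix-free code exists


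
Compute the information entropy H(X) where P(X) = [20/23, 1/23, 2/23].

H(X) = -Σ p(x) log₂ p(x)
  -20/23 × log₂(20/23) = 0.1753
  -1/23 × log₂(1/23) = 0.1967
  -2/23 × log₂(2/23) = 0.3064
H(X) = 0.6784 bits


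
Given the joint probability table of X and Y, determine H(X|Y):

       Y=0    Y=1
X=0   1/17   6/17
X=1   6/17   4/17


H(X|Y) = Σ_y p(y) H(X|Y=y)
  p(Y=0) = 7/17, H(X|Y=0) = 0.5917
  p(Y=1) = 10/17, H(X|Y=1) = 0.9710
H(X|Y) = 0.4118×0.5917 + 0.5882×0.9710 = 0.8148 bits


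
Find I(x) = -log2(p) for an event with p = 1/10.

Information content I(x) = -log₂(p(x))
I = -log₂(1/10) = -log₂(0.1000)
I = 3.3219 bits


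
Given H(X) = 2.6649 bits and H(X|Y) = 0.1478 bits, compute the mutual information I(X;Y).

I(X;Y) = H(X) - H(X|Y)
I(X;Y) = 2.6649 - 0.1478 = 2.5171 bits


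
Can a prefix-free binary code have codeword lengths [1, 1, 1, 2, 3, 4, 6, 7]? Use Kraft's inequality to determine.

Kraft inequality: Σ 2^(-l_i) ≤ 1 for prefix-free code
Calculating: 2^(-1) + 2^(-1) + 2^(-1) + 2^(-2) + 2^(-3) + 2^(-4) + 2^(-6) + 2^(-7)
= 0.5 + 0.5 + 0.5 + 0.25 + 0.125 + 0.0625 + 0.015625 + 0.0078125
= 1.9609
Since 1.9609 > 1, prefix-free code does not exist


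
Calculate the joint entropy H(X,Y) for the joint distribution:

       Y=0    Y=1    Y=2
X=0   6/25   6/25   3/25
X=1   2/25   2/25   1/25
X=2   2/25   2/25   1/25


H(X,Y) = -Σ p(x,y) log₂ p(x,y)
  p(0,0)=6/25: -0.2400 × log₂(0.2400) = 0.4941
  p(0,1)=6/25: -0.2400 × log₂(0.2400) = 0.4941
  p(0,2)=3/25: -0.1200 × log₂(0.1200) = 0.3671
  p(1,0)=2/25: -0.0800 × log₂(0.0800) = 0.2915
  p(1,1)=2/25: -0.0800 × log₂(0.0800) = 0.2915
  p(1,2)=1/25: -0.0400 × log₂(0.0400) = 0.1858
  p(2,0)=2/25: -0.0800 × log₂(0.0800) = 0.2915
  p(2,1)=2/25: -0.0800 × log₂(0.0800) = 0.2915
  p(2,2)=1/25: -0.0400 × log₂(0.0400) = 0.1858
H(X,Y) = 2.8929 bits


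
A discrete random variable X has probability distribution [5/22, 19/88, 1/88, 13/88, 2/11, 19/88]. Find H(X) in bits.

H(X) = -Σ p(x) log₂ p(x)
  -5/22 × log₂(5/22) = 0.4858
  -19/88 × log₂(19/88) = 0.4775
  -1/88 × log₂(1/88) = 0.0734
  -13/88 × log₂(13/88) = 0.4076
  -2/11 × log₂(2/11) = 0.4472
  -19/88 × log₂(19/88) = 0.4775
H(X) = 2.3689 bits


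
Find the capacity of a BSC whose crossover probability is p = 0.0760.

For BSC with error probability p:
C = 1 - H(p) where H(p) is binary entropy
H(0.0760) = -0.0760 × log₂(0.0760) - 0.9240 × log₂(0.9240)
H(p) = 0.3879
C = 1 - 0.3879 = 0.6121 bits/use


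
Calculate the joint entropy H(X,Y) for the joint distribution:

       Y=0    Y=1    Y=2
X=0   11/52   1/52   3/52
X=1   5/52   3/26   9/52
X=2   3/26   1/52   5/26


H(X,Y) = -Σ p(x,y) log₂ p(x,y)
  p(0,0)=11/52: -0.2115 × log₂(0.2115) = 0.4741
  p(0,1)=1/52: -0.0192 × log₂(0.0192) = 0.1096
  p(0,2)=3/52: -0.0577 × log₂(0.0577) = 0.2374
  p(1,0)=5/52: -0.0962 × log₂(0.0962) = 0.3249
  p(1,1)=3/26: -0.1154 × log₂(0.1154) = 0.3595
  p(1,2)=9/52: -0.1731 × log₂(0.1731) = 0.4380
  p(2,0)=3/26: -0.1154 × log₂(0.1154) = 0.3595
  p(2,1)=1/52: -0.0192 × log₂(0.0192) = 0.1096
  p(2,2)=5/26: -0.1923 × log₂(0.1923) = 0.4574
H(X,Y) = 2.8699 bits


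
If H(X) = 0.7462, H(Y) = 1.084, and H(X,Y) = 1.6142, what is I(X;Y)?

I(X;Y) = H(X) + H(Y) - H(X,Y)
I(X;Y) = 0.7462 + 1.084 - 1.6142 = 0.216 bits


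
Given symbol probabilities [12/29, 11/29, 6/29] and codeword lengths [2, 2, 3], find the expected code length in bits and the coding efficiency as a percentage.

Average length L = Σ p_i × l_i = 2.2069 bits
Entropy H = 1.5275 bits
Efficiency η = H/L × 100% = 69.22%


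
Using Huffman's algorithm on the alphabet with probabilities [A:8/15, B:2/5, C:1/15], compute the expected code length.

Huffman tree construction:
Combine smallest probabilities repeatedly
Resulting codes:
  A: 1 (length 1)
  B: 01 (length 2)
  C: 00 (length 2)
Average length = Σ p(s) × length(s) = 1.4667 bits


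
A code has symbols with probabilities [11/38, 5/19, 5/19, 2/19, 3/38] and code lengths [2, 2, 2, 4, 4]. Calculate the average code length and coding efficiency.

Average length L = Σ p_i × l_i = 2.3684 bits
Entropy H = 2.1625 bits
Efficiency η = H/L × 100% = 91.30%


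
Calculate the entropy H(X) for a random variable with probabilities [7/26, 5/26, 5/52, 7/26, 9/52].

H(X) = -Σ p(x) log₂ p(x)
  -7/26 × log₂(7/26) = 0.5097
  -5/26 × log₂(5/26) = 0.4574
  -5/52 × log₂(5/52) = 0.3249
  -7/26 × log₂(7/26) = 0.5097
  -9/52 × log₂(9/52) = 0.4380
H(X) = 2.2396 bits


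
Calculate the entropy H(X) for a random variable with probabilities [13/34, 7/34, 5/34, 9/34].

H(X) = -Σ p(x) log₂ p(x)
  -13/34 × log₂(13/34) = 0.5303
  -7/34 × log₂(7/34) = 0.4694
  -5/34 × log₂(5/34) = 0.4067
  -9/34 × log₂(9/34) = 0.5076
H(X) = 1.9140 bits


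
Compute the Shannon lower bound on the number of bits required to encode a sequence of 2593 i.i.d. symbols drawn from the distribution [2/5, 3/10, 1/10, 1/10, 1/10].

Entropy H = 2.0464 bits/symbol
Minimum bits = H × n = 2.0464 × 2593
= 5306.42 bits


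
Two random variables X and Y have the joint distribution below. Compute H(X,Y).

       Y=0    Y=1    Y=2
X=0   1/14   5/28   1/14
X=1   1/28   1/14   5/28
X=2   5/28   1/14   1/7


H(X,Y) = -Σ p(x,y) log₂ p(x,y)
  p(0,0)=1/14: -0.0714 × log₂(0.0714) = 0.2720
  p(0,1)=5/28: -0.1786 × log₂(0.1786) = 0.4438
  p(0,2)=1/14: -0.0714 × log₂(0.0714) = 0.2720
  p(1,0)=1/28: -0.0357 × log₂(0.0357) = 0.1717
  p(1,1)=1/14: -0.0714 × log₂(0.0714) = 0.2720
  p(1,2)=5/28: -0.1786 × log₂(0.1786) = 0.4438
  p(2,0)=5/28: -0.1786 × log₂(0.1786) = 0.4438
  p(2,1)=1/14: -0.0714 × log₂(0.0714) = 0.2720
  p(2,2)=1/7: -0.1429 × log₂(0.1429) = 0.4011
H(X,Y) = 2.9920 bits


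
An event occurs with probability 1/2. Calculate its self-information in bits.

Information content I(x) = -log₂(p(x))
I = -log₂(1/2) = -log₂(0.5000)
I = 1.0000 bits


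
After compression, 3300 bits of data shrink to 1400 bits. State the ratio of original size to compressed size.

Compression ratio = Original / Compressed
= 3300 / 1400 = 2.36:1


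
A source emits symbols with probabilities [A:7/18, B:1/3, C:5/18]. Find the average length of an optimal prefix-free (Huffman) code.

Huffman tree construction:
Combine smallest probabilities repeatedly
Resulting codes:
  A: 0 (length 1)
  B: 11 (length 2)
  C: 10 (length 2)
Average length = Σ p(s) × length(s) = 1.6111 bits


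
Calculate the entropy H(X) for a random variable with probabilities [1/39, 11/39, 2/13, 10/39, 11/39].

H(X) = -Σ p(x) log₂ p(x)
  -1/39 × log₂(1/39) = 0.1355
  -11/39 × log₂(11/39) = 0.5150
  -2/13 × log₂(2/13) = 0.4155
  -10/39 × log₂(10/39) = 0.5035
  -11/39 × log₂(11/39) = 0.5150
H(X) = 2.0845 bits


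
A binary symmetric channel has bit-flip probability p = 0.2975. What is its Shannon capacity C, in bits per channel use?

For BSC with error probability p:
C = 1 - H(p) where H(p) is binary entropy
H(0.2975) = -0.2975 × log₂(0.2975) - 0.7025 × log₂(0.7025)
H(p) = 0.8782
C = 1 - 0.8782 = 0.1218 bits/use


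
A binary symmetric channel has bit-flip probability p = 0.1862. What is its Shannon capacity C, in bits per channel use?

For BSC with error probability p:
C = 1 - H(p) where H(p) is binary entropy
H(0.1862) = -0.1862 × log₂(0.1862) - 0.8138 × log₂(0.8138)
H(p) = 0.6935
C = 1 - 0.6935 = 0.3065 bits/use


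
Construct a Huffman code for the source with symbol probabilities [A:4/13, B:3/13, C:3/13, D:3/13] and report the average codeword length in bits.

Huffman tree construction:
Combine smallest probabilities repeatedly
Resulting codes:
  A: 11 (length 2)
  B: 00 (length 2)
  C: 01 (length 2)
  D: 10 (length 2)
Average length = Σ p(s) × length(s) = 2.0000 bits


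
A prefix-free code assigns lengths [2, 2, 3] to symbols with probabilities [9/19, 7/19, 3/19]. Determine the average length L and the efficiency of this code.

Average length L = Σ p_i × l_i = 2.1579 bits
Entropy H = 1.4618 bits
Efficiency η = H/L × 100% = 67.74%


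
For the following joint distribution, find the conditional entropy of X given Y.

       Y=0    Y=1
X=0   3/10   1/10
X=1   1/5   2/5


H(X|Y) = Σ_y p(y) H(X|Y=y)
  p(Y=0) = 1/2, H(X|Y=0) = 0.9710
  p(Y=1) = 1/2, H(X|Y=1) = 0.7219
H(X|Y) = 0.5000×0.9710 + 0.5000×0.7219 = 0.8464 bits


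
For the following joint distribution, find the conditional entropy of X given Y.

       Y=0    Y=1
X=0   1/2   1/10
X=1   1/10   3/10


H(X|Y) = Σ_y p(y) H(X|Y=y)
  p(Y=0) = 3/5, H(X|Y=0) = 0.6500
  p(Y=1) = 2/5, H(X|Y=1) = 0.8113
H(X|Y) = 0.6000×0.6500 + 0.4000×0.8113 = 0.7145 bits


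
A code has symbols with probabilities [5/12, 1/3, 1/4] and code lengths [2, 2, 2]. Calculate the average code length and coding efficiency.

Average length L = Σ p_i × l_i = 2.0000 bits
Entropy H = 1.5546 bits
Efficiency η = H/L × 100% = 77.73%


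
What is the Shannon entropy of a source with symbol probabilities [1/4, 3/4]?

H(X) = -Σ p(x) log₂ p(x)
  -1/4 × log₂(1/4) = 0.5000
  -3/4 × log₂(3/4) = 0.3113
H(X) = 0.8113 bits


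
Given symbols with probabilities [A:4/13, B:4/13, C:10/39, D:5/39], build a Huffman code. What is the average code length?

Huffman tree construction:
Combine smallest probabilities repeatedly
Resulting codes:
  A: 10 (length 2)
  B: 11 (length 2)
  C: 01 (length 2)
  D: 00 (length 2)
Average length = Σ p(s) × length(s) = 2.0000 bits


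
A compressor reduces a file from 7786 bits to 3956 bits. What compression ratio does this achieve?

Compression ratio = Original / Compressed
= 7786 / 3956 = 1.97:1


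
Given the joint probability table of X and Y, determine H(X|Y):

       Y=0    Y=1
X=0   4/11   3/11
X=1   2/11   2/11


H(X|Y) = Σ_y p(y) H(X|Y=y)
  p(Y=0) = 6/11, H(X|Y=0) = 0.9183
  p(Y=1) = 5/11, H(X|Y=1) = 0.9710
H(X|Y) = 0.5455×0.9183 + 0.4545×0.9710 = 0.9422 bits


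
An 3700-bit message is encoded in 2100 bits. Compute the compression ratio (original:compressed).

Compression ratio = Original / Compressed
= 3700 / 2100 = 1.76:1


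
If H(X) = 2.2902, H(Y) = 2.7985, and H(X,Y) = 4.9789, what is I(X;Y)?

I(X;Y) = H(X) + H(Y) - H(X,Y)
I(X;Y) = 2.2902 + 2.7985 - 4.9789 = 0.1098 bits


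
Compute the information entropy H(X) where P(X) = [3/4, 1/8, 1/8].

H(X) = -Σ p(x) log₂ p(x)
  -3/4 × log₂(3/4) = 0.3113
  -1/8 × log₂(1/8) = 0.3750
  -1/8 × log₂(1/8) = 0.3750
H(X) = 1.0613 bits


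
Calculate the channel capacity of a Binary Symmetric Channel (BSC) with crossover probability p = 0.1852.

For BSC with error probability p:
C = 1 - H(p) where H(p) is binary entropy
H(0.1852) = -0.1852 × log₂(0.1852) - 0.8148 × log₂(0.8148)
H(p) = 0.6913
C = 1 - 0.6913 = 0.3087 bits/use


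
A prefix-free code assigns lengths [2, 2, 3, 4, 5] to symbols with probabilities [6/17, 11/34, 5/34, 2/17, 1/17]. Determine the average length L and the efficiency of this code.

Average length L = Σ p_i × l_i = 2.5588 bits
Entropy H = 2.0674 bits
Efficiency η = H/L × 100% = 80.79%


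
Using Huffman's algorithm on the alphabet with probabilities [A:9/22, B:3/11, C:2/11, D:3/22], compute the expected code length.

Huffman tree construction:
Combine smallest probabilities repeatedly
Resulting codes:
  A: 0 (length 1)
  B: 10 (length 2)
  C: 111 (length 3)
  D: 110 (length 3)
Average length = Σ p(s) × length(s) = 1.9091 bits


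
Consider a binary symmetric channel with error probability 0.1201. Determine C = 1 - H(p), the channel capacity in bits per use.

For BSC with error probability p:
C = 1 - H(p) where H(p) is binary entropy
H(0.1201) = -0.1201 × log₂(0.1201) - 0.8799 × log₂(0.8799)
H(p) = 0.5296
C = 1 - 0.5296 = 0.4704 bits/use


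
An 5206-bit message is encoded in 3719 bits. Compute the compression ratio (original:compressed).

Compression ratio = Original / Compressed
= 5206 / 3719 = 1.40:1


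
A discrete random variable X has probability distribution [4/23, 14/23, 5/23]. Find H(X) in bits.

H(X) = -Σ p(x) log₂ p(x)
  -4/23 × log₂(4/23) = 0.4389
  -14/23 × log₂(14/23) = 0.4360
  -5/23 × log₂(5/23) = 0.4786
H(X) = 1.3534 bits


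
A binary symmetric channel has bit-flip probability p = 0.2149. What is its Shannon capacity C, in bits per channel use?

For BSC with error probability p:
C = 1 - H(p) where H(p) is binary entropy
H(0.2149) = -0.2149 × log₂(0.2149) - 0.7851 × log₂(0.7851)
H(p) = 0.7507
C = 1 - 0.7507 = 0.2493 bits/use


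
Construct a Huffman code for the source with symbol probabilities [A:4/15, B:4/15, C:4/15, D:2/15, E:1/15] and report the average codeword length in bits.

Huffman tree construction:
Combine smallest probabilities repeatedly
Resulting codes:
  A: 01 (length 2)
  B: 10 (length 2)
  C: 11 (length 2)
  D: 001 (length 3)
  E: 000 (length 3)
Average length = Σ p(s) × length(s) = 2.2000 bits


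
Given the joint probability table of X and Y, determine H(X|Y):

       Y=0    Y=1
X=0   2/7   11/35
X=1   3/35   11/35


H(X|Y) = Σ_y p(y) H(X|Y=y)
  p(Y=0) = 13/35, H(X|Y=0) = 0.7793
  p(Y=1) = 22/35, H(X|Y=1) = 1.0000
H(X|Y) = 0.3714×0.7793 + 0.6286×1.0000 = 0.9180 bits


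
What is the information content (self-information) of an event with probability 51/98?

Information content I(x) = -log₂(p(x))
I = -log₂(51/98) = -log₂(0.5204)
I = 0.9423 bits


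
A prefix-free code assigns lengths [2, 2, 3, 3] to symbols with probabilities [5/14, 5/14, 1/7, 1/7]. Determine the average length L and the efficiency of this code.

Average length L = Σ p_i × l_i = 2.2857 bits
Entropy H = 1.8631 bits
Efficiency η = H/L × 100% = 81.51%


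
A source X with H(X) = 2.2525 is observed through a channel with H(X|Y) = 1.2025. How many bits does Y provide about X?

I(X;Y) = H(X) - H(X|Y)
I(X;Y) = 2.2525 - 1.2025 = 1.05 bits


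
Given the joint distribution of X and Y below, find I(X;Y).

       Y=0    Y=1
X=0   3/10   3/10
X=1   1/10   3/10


H(X) = 0.9710, H(Y) = 0.9710, H(X,Y) = 1.8955
I(X;Y) = H(X) + H(Y) - H(X,Y) = 0.0464 bits


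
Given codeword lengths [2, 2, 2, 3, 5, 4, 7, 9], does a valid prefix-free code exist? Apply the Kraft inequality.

Kraft inequality: Σ 2^(-l_i) ≤ 1 for prefix-free code
Calculating: 2^(-2) + 2^(-2) + 2^(-2) + 2^(-3) + 2^(-5) + 2^(-4) + 2^(-7) + 2^(-9)
= 0.25 + 0.25 + 0.25 + 0.125 + 0.03125 + 0.0625 + 0.0078125 + 0.001953125
= 0.9785
Since 0.9785 ≤ 1, prefix-free code exists


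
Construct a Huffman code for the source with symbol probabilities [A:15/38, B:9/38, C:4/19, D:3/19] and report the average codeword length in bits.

Huffman tree construction:
Combine smallest probabilities repeatedly
Resulting codes:
  A: 0 (length 1)
  B: 10 (length 2)
  C: 111 (length 3)
  D: 110 (length 3)
Average length = Σ p(s) × length(s) = 1.9737 bits


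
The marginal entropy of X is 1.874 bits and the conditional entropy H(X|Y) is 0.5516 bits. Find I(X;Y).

I(X;Y) = H(X) - H(X|Y)
I(X;Y) = 1.874 - 0.5516 = 1.3224 bits


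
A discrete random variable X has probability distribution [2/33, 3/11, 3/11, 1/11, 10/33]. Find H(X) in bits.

H(X) = -Σ p(x) log₂ p(x)
  -2/33 × log₂(2/33) = 0.2451
  -3/11 × log₂(3/11) = 0.5112
  -3/11 × log₂(3/11) = 0.5112
  -1/11 × log₂(1/11) = 0.3145
  -10/33 × log₂(10/33) = 0.5220
H(X) = 2.1040 bits


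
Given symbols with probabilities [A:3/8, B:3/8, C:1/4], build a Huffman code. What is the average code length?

Huffman tree construction:
Combine smallest probabilities repeatedly
Resulting codes:
  A: 11 (length 2)
  B: 0 (length 1)
  C: 10 (length 2)
Average length = Σ p(s) × length(s) = 1.6250 bits


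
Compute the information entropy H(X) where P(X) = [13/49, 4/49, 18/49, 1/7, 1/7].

H(X) = -Σ p(x) log₂ p(x)
  -13/49 × log₂(13/49) = 0.5079
  -4/49 × log₂(4/49) = 0.2951
  -18/49 × log₂(18/49) = 0.5307
  -1/7 × log₂(1/7) = 0.4011
  -1/7 × log₂(1/7) = 0.4011
H(X) = 2.1358 bits


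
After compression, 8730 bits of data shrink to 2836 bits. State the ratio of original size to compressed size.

Compression ratio = Original / Compressed
= 8730 / 2836 = 3.08:1


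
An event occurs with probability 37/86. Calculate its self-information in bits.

Information content I(x) = -log₂(p(x))
I = -log₂(37/86) = -log₂(0.4302)
I = 1.2168 bits


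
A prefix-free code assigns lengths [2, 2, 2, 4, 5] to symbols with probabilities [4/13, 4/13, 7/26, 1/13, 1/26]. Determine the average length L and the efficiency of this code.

Average length L = Σ p_i × l_i = 2.2692 bits
Entropy H = 2.0215 bits
Efficiency η = H/L × 100% = 89.08%


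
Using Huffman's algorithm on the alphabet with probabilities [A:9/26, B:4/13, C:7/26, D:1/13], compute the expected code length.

Huffman tree construction:
Combine smallest probabilities repeatedly
Resulting codes:
  A: 11 (length 2)
  B: 10 (length 2)
  C: 01 (length 2)
  D: 00 (length 2)
Average length = Σ p(s) × length(s) = 2.0000 bits


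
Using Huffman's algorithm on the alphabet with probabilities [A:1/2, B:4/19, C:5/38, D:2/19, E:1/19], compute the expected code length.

Huffman tree construction:
Combine smallest probabilities repeatedly
Resulting codes:
  A: 0 (length 1)
  B: 10 (length 2)
  C: 110 (length 3)
  D: 1111 (length 4)
  E: 1110 (length 4)
Average length = Σ p(s) × length(s) = 1.9474 bits


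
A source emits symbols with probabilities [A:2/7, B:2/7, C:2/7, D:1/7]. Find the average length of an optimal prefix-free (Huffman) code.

Huffman tree construction:
Combine smallest probabilities repeatedly
Resulting codes:
  A: 01 (length 2)
  B: 10 (length 2)
  C: 11 (length 2)
  D: 00 (length 2)
Average length = Σ p(s) × length(s) = 2.0000 bits


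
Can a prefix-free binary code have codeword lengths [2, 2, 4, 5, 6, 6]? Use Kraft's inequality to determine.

Kraft inequality: Σ 2^(-l_i) ≤ 1 for prefix-free code
Calculating: 2^(-2) + 2^(-2) + 2^(-4) + 2^(-5) + 2^(-6) + 2^(-6)
= 0.25 + 0.25 + 0.0625 + 0.03125 + 0.015625 + 0.015625
= 0.6250
Since 0.6250 ≤ 1, prefix-free code exists


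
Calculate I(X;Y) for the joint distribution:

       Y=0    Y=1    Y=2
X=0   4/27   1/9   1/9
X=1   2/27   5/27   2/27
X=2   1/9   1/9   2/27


H(X) = 1.5790, H(Y) = 1.5610, H(X,Y) = 3.1020
I(X;Y) = H(X) + H(Y) - H(X,Y) = 0.0381 bits


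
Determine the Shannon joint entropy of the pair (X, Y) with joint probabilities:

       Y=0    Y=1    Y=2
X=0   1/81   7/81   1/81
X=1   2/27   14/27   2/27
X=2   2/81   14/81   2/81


H(X,Y) = -Σ p(x,y) log₂ p(x,y)
  p(0,0)=1/81: -0.0123 × log₂(0.0123) = 0.0783
  p(0,1)=7/81: -0.0864 × log₂(0.0864) = 0.3053
  p(0,2)=1/81: -0.0123 × log₂(0.0123) = 0.0783
  p(1,0)=2/27: -0.0741 × log₂(0.0741) = 0.2781
  p(1,1)=14/27: -0.5185 × log₂(0.5185) = 0.4913
  p(1,2)=2/27: -0.0741 × log₂(0.0741) = 0.2781
  p(2,0)=2/81: -0.0247 × log₂(0.0247) = 0.1318
  p(2,1)=14/81: -0.1728 × log₂(0.1728) = 0.4377
  p(2,2)=2/81: -0.0247 × log₂(0.0247) = 0.1318
H(X,Y) = 2.2108 bits


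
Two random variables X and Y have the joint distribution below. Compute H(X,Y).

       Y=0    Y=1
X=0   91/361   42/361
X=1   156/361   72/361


H(X,Y) = -Σ p(x,y) log₂ p(x,y)
  p(0,0)=91/361: -0.2521 × log₂(0.2521) = 0.5011
  p(0,1)=42/361: -0.1163 × log₂(0.1163) = 0.3611
  p(1,0)=156/361: -0.4321 × log₂(0.4321) = 0.5231
  p(1,1)=72/361: -0.1994 × log₂(0.1994) = 0.4639
H(X,Y) = 1.8492 bits


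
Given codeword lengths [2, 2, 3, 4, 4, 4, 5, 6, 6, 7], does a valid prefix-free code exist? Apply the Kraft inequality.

Kraft inequality: Σ 2^(-l_i) ≤ 1 for prefix-free code
Calculating: 2^(-2) + 2^(-2) + 2^(-3) + 2^(-4) + 2^(-4) + 2^(-4) + 2^(-5) + 2^(-6) + 2^(-6) + 2^(-7)
= 0.25 + 0.25 + 0.125 + 0.0625 + 0.0625 + 0.0625 + 0.03125 + 0.015625 + 0.015625 + 0.0078125
= 0.8828
Since 0.8828 ≤ 1, prefix-free code exists


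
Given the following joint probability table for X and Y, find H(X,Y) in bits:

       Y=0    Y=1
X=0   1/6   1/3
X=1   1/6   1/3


H(X,Y) = -Σ p(x,y) log₂ p(x,y)
  p(0,0)=1/6: -0.1667 × log₂(0.1667) = 0.4308
  p(0,1)=1/3: -0.3333 × log₂(0.3333) = 0.5283
  p(1,0)=1/6: -0.1667 × log₂(0.1667) = 0.4308
  p(1,1)=1/3: -0.3333 × log₂(0.3333) = 0.5283
H(X,Y) = 1.9183 bits


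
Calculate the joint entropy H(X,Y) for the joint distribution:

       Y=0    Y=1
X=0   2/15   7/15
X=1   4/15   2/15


H(X,Y) = -Σ p(x,y) log₂ p(x,y)
  p(0,0)=2/15: -0.1333 × log₂(0.1333) = 0.3876
  p(0,1)=7/15: -0.4667 × log₂(0.4667) = 0.5131
  p(1,0)=4/15: -0.2667 × log₂(0.2667) = 0.5085
  p(1,1)=2/15: -0.1333 × log₂(0.1333) = 0.3876
H(X,Y) = 1.7968 bits


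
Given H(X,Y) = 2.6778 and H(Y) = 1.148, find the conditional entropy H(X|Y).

Chain rule: H(X,Y) = H(X|Y) + H(Y)
H(X|Y) = H(X,Y) - H(Y) = 2.6778 - 1.148 = 1.5298 bits


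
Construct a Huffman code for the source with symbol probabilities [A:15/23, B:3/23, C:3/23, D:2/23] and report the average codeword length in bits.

Huffman tree construction:
Combine smallest probabilities repeatedly
Resulting codes:
  A: 1 (length 1)
  B: 011 (length 3)
  C: 00 (length 2)
  D: 010 (length 3)
Average length = Σ p(s) × length(s) = 1.5652 bits


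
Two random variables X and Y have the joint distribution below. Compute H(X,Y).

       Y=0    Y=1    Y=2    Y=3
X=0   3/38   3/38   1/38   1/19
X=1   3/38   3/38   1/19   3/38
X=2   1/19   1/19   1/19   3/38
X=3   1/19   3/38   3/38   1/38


H(X,Y) = -Σ p(x,y) log₂ p(x,y)
  p(0,0)=3/38: -0.0789 × log₂(0.0789) = 0.2892
  p(0,1)=3/38: -0.0789 × log₂(0.0789) = 0.2892
  p(0,2)=1/38: -0.0263 × log₂(0.0263) = 0.1381
  p(0,3)=1/19: -0.0526 × log₂(0.0526) = 0.2236
  p(1,0)=3/38: -0.0789 × log₂(0.0789) = 0.2892
  p(1,1)=3/38: -0.0789 × log₂(0.0789) = 0.2892
  p(1,2)=1/19: -0.0526 × log₂(0.0526) = 0.2236
  p(1,3)=3/38: -0.0789 × log₂(0.0789) = 0.2892
  p(2,0)=1/19: -0.0526 × log₂(0.0526) = 0.2236
  p(2,1)=1/19: -0.0526 × log₂(0.0526) = 0.2236
  p(2,2)=1/19: -0.0526 × log₂(0.0526) = 0.2236
  p(2,3)=3/38: -0.0789 × log₂(0.0789) = 0.2892
  p(3,0)=1/19: -0.0526 × log₂(0.0526) = 0.2236
  p(3,1)=3/38: -0.0789 × log₂(0.0789) = 0.2892
  p(3,2)=3/38: -0.0789 × log₂(0.0789) = 0.2892
  p(3,3)=1/38: -0.0263 × log₂(0.0263) = 0.1381
H(X,Y) = 3.9311 bits


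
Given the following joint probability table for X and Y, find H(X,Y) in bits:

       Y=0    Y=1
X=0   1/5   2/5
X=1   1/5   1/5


H(X,Y) = -Σ p(x,y) log₂ p(x,y)
  p(0,0)=1/5: -0.2000 × log₂(0.2000) = 0.4644
  p(0,1)=2/5: -0.4000 × log₂(0.4000) = 0.5288
  p(1,0)=1/5: -0.2000 × log₂(0.2000) = 0.4644
  p(1,1)=1/5: -0.2000 × log₂(0.2000) = 0.4644
H(X,Y) = 1.9219 bits


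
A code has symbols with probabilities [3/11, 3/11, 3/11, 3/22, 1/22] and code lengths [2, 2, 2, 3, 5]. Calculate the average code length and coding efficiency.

Average length L = Σ p_i × l_i = 2.2727 bits
Entropy H = 2.1283 bits
Efficiency η = H/L × 100% = 93.65%


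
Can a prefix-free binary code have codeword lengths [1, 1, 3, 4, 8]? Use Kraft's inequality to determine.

Kraft inequality: Σ 2^(-l_i) ≤ 1 for prefix-free code
Calculating: 2^(-1) + 2^(-1) + 2^(-3) + 2^(-4) + 2^(-8)
= 0.5 + 0.5 + 0.125 + 0.0625 + 0.00390625
= 1.1914
Since 1.1914 > 1, prefix-free code does not exist


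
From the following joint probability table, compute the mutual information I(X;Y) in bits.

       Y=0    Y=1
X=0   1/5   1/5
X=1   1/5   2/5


H(X) = 0.9710, H(Y) = 0.9710, H(X,Y) = 1.9219
I(X;Y) = H(X) + H(Y) - H(X,Y) = 0.0200 bits


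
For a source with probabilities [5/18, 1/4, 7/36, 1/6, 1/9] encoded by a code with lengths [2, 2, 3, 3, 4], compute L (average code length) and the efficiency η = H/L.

Average length L = Σ p_i × l_i = 2.5833 bits
Entropy H = 2.2558 bits
Efficiency η = H/L × 100% = 87.32%


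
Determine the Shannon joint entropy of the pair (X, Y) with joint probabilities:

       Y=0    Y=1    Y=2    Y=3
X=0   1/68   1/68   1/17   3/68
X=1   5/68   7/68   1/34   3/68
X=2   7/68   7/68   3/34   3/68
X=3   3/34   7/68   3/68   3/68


H(X,Y) = -Σ p(x,y) log₂ p(x,y)
  p(0,0)=1/68: -0.0147 × log₂(0.0147) = 0.0895
  p(0,1)=1/68: -0.0147 × log₂(0.0147) = 0.0895
  p(0,2)=1/17: -0.0588 × log₂(0.0588) = 0.2404
  p(0,3)=3/68: -0.0441 × log₂(0.0441) = 0.1986
  p(1,0)=5/68: -0.0735 × log₂(0.0735) = 0.2769
  p(1,1)=7/68: -0.1029 × log₂(0.1029) = 0.3377
  p(1,2)=1/34: -0.0294 × log₂(0.0294) = 0.1496
  p(1,3)=3/68: -0.0441 × log₂(0.0441) = 0.1986
  p(2,0)=7/68: -0.1029 × log₂(0.1029) = 0.3377
  p(2,1)=7/68: -0.1029 × log₂(0.1029) = 0.3377
  p(2,2)=3/34: -0.0882 × log₂(0.0882) = 0.3090
  p(2,3)=3/68: -0.0441 × log₂(0.0441) = 0.1986
  p(3,0)=3/34: -0.0882 × log₂(0.0882) = 0.3090
  p(3,1)=7/68: -0.1029 × log₂(0.1029) = 0.3377
  p(3,2)=3/68: -0.0441 × log₂(0.0441) = 0.1986
  p(3,3)=3/68: -0.0441 × log₂(0.0441) = 0.1986
H(X,Y) = 3.8079 bits


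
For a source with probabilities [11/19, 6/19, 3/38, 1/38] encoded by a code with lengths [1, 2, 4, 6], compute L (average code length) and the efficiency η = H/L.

Average length L = Σ p_i × l_i = 1.6842 bits
Entropy H = 1.4089 bits
Efficiency η = H/L × 100% = 83.66%


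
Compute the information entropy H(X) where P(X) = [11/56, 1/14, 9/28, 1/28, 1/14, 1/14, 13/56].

H(X) = -Σ p(x) log₂ p(x)
  -11/56 × log₂(11/56) = 0.4612
  -1/14 × log₂(1/14) = 0.2720
  -9/28 × log₂(9/28) = 0.5263
  -1/28 × log₂(1/28) = 0.1717
  -1/14 × log₂(1/14) = 0.2720
  -1/14 × log₂(1/14) = 0.2720
  -13/56 × log₂(13/56) = 0.4891
H(X) = 2.4642 bits


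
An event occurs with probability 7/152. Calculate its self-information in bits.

Information content I(x) = -log₂(p(x))
I = -log₂(7/152) = -log₂(0.0461)
I = 4.4406 bits


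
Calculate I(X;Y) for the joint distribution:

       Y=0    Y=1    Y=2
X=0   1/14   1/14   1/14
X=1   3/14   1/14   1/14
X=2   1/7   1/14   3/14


H(X) = 1.5306, H(Y) = 1.5306, H(X,Y) = 2.9852
I(X;Y) = H(X) + H(Y) - H(X,Y) = 0.0760 bits


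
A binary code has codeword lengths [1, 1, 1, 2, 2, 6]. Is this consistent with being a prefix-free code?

Kraft inequality: Σ 2^(-l_i) ≤ 1 for prefix-free code
Calculating: 2^(-1) + 2^(-1) + 2^(-1) + 2^(-2) + 2^(-2) + 2^(-6)
= 0.5 + 0.5 + 0.5 + 0.25 + 0.25 + 0.015625
= 2.0156
Since 2.0156 > 1, prefix-free code does not exist


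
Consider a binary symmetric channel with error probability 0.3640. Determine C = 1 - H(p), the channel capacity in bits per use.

For BSC with error probability p:
C = 1 - H(p) where H(p) is binary entropy
H(0.3640) = -0.3640 × log₂(0.3640) - 0.6360 × log₂(0.6360)
H(p) = 0.9460
C = 1 - 0.9460 = 0.0540 bits/use


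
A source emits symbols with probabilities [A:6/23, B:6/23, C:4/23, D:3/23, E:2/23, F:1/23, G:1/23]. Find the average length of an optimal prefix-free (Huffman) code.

Huffman tree construction:
Combine smallest probabilities repeatedly
Resulting codes:
  A: 01 (length 2)
  B: 10 (length 2)
  C: 111 (length 3)
  D: 110 (length 3)
  E: 000 (length 3)
  F: 0010 (length 4)
  G: 0011 (length 4)
Average length = Σ p(s) × length(s) = 2.5652 bits


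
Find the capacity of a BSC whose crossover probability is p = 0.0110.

For BSC with error probability p:
C = 1 - H(p) where H(p) is binary entropy
H(0.0110) = -0.0110 × log₂(0.0110) - 0.9890 × log₂(0.9890)
H(p) = 0.0874
C = 1 - 0.0874 = 0.9126 bits/use


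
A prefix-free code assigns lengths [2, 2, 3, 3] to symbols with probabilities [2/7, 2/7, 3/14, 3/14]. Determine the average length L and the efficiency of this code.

Average length L = Σ p_i × l_i = 2.4286 bits
Entropy H = 1.9852 bits
Efficiency η = H/L × 100% = 81.74%


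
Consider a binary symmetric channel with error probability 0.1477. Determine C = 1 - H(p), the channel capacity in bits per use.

For BSC with error probability p:
C = 1 - H(p) where H(p) is binary entropy
H(0.1477) = -0.1477 × log₂(0.1477) - 0.8523 × log₂(0.8523)
H(p) = 0.6041
C = 1 - 0.6041 = 0.3959 bits/use


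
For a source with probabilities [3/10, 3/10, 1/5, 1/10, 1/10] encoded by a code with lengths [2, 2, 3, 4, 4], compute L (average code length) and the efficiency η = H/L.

Average length L = Σ p_i × l_i = 2.6000 bits
Entropy H = 2.1710 bits
Efficiency η = H/L × 100% = 83.50%


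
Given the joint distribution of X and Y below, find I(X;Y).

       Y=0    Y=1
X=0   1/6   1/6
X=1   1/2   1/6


H(X) = 0.9183, H(Y) = 0.9183, H(X,Y) = 1.7925
I(X;Y) = H(X) + H(Y) - H(X,Y) = 0.0441 bits


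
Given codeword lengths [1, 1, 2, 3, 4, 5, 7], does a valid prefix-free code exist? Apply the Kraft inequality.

Kraft inequality: Σ 2^(-l_i) ≤ 1 for prefix-free code
Calculating: 2^(-1) + 2^(-1) + 2^(-2) + 2^(-3) + 2^(-4) + 2^(-5) + 2^(-7)
= 0.5 + 0.5 + 0.25 + 0.125 + 0.0625 + 0.03125 + 0.0078125
= 1.4766
Since 1.4766 > 1, prefix-free code does not exist


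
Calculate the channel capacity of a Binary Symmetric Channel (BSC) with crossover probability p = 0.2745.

For BSC with error probability p:
C = 1 - H(p) where H(p) is binary entropy
H(0.2745) = -0.2745 × log₂(0.2745) - 0.7255 × log₂(0.7255)
H(p) = 0.8478
C = 1 - 0.8478 = 0.1522 bits/use


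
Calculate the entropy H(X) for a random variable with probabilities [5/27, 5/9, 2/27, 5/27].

H(X) = -Σ p(x) log₂ p(x)
  -5/27 × log₂(5/27) = 0.4505
  -5/9 × log₂(5/9) = 0.4711
  -2/27 × log₂(2/27) = 0.2781
  -5/27 × log₂(5/27) = 0.4505
H(X) = 1.6503 bits


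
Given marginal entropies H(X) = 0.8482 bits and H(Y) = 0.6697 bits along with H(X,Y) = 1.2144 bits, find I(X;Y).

I(X;Y) = H(X) + H(Y) - H(X,Y)
I(X;Y) = 0.8482 + 0.6697 - 1.2144 = 0.3035 bits


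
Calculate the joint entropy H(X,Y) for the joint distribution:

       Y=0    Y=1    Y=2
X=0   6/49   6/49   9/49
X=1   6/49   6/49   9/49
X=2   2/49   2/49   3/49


H(X,Y) = -Σ p(x,y) log₂ p(x,y)
  p(0,0)=6/49: -0.1224 × log₂(0.1224) = 0.3710
  p(0,1)=6/49: -0.1224 × log₂(0.1224) = 0.3710
  p(0,2)=9/49: -0.1837 × log₂(0.1837) = 0.4490
  p(1,0)=6/49: -0.1224 × log₂(0.1224) = 0.3710
  p(1,1)=6/49: -0.1224 × log₂(0.1224) = 0.3710
  p(1,2)=9/49: -0.1837 × log₂(0.1837) = 0.4490
  p(2,0)=2/49: -0.0408 × log₂(0.0408) = 0.1884
  p(2,1)=2/49: -0.0408 × log₂(0.0408) = 0.1884
  p(2,2)=3/49: -0.0612 × log₂(0.0612) = 0.2467
H(X,Y) = 3.0055 bits


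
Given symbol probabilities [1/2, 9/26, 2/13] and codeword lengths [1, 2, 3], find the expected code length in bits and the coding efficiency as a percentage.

Average length L = Σ p_i × l_i = 1.6538 bits
Entropy H = 1.4452 bits
Efficiency η = H/L × 100% = 87.39%


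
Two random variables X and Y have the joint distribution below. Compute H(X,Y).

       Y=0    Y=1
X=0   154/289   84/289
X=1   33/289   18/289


H(X,Y) = -Σ p(x,y) log₂ p(x,y)
  p(0,0)=154/289: -0.5329 × log₂(0.5329) = 0.4839
  p(0,1)=84/289: -0.2907 × log₂(0.2907) = 0.5181
  p(1,0)=33/289: -0.1142 × log₂(0.1142) = 0.3575
  p(1,1)=18/289: -0.0623 × log₂(0.0623) = 0.2494
H(X,Y) = 1.6090 bits


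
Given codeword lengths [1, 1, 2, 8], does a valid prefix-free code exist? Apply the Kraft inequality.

Kraft inequality: Σ 2^(-l_i) ≤ 1 for prefix-free code
Calculating: 2^(-1) + 2^(-1) + 2^(-2) + 2^(-8)
= 0.5 + 0.5 + 0.25 + 0.00390625
= 1.2539
Since 1.2539 > 1, prefix-free code does not exist


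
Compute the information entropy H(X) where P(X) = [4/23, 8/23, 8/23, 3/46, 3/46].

H(X) = -Σ p(x) log₂ p(x)
  -4/23 × log₂(4/23) = 0.4389
  -8/23 × log₂(8/23) = 0.5299
  -8/23 × log₂(8/23) = 0.5299
  -3/46 × log₂(3/46) = 0.2569
  -3/46 × log₂(3/46) = 0.2569
H(X) = 2.0125 bits


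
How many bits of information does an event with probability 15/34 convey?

Information content I(x) = -log₂(p(x))
I = -log₂(15/34) = -log₂(0.4412)
I = 1.1806 bits


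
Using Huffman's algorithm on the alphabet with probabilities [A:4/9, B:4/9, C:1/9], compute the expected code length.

Huffman tree construction:
Combine smallest probabilities repeatedly
Resulting codes:
  A: 11 (length 2)
  B: 0 (length 1)
  C: 10 (length 2)
Average length = Σ p(s) × length(s) = 1.5556 bits


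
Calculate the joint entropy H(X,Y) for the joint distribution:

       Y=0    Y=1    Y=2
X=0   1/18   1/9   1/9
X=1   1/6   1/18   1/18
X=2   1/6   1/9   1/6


H(X,Y) = -Σ p(x,y) log₂ p(x,y)
  p(0,0)=1/18: -0.0556 × log₂(0.0556) = 0.2317
  p(0,1)=1/9: -0.1111 × log₂(0.1111) = 0.3522
  p(0,2)=1/9: -0.1111 × log₂(0.1111) = 0.3522
  p(1,0)=1/6: -0.1667 × log₂(0.1667) = 0.4308
  p(1,1)=1/18: -0.0556 × log₂(0.0556) = 0.2317
  p(1,2)=1/18: -0.0556 × log₂(0.0556) = 0.2317
  p(2,0)=1/6: -0.1667 × log₂(0.1667) = 0.4308
  p(2,1)=1/9: -0.1111 × log₂(0.1111) = 0.3522
  p(2,2)=1/6: -0.1667 × log₂(0.1667) = 0.4308
H(X,Y) = 3.0441 bits


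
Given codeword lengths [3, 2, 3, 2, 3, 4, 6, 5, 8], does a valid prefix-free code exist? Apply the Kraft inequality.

Kraft inequality: Σ 2^(-l_i) ≤ 1 for prefix-free code
Calculating: 2^(-3) + 2^(-2) + 2^(-3) + 2^(-2) + 2^(-3) + 2^(-4) + 2^(-6) + 2^(-5) + 2^(-8)
= 0.125 + 0.25 + 0.125 + 0.25 + 0.125 + 0.0625 + 0.015625 + 0.03125 + 0.00390625
= 0.9883
Since 0.9883 ≤ 1, prefix-free code exists


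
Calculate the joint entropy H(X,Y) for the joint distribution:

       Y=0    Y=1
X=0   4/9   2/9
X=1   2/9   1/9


H(X,Y) = -Σ p(x,y) log₂ p(x,y)
  p(0,0)=4/9: -0.4444 × log₂(0.4444) = 0.5200
  p(0,1)=2/9: -0.2222 × log₂(0.2222) = 0.4822
  p(1,0)=2/9: -0.2222 × log₂(0.2222) = 0.4822
  p(1,1)=1/9: -0.1111 × log₂(0.1111) = 0.3522
H(X,Y) = 1.8366 bits


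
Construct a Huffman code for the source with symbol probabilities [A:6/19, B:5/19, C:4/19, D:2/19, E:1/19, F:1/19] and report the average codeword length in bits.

Huffman tree construction:
Combine smallest probabilities repeatedly
Resulting codes:
  A: 11 (length 2)
  B: 10 (length 2)
  C: 00 (length 2)
  D: 010 (length 3)
  E: 0110 (length 4)
  F: 0111 (length 4)
Average length = Σ p(s) × length(s) = 2.3158 bits


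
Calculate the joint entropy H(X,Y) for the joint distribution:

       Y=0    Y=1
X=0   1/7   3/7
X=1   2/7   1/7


H(X,Y) = -Σ p(x,y) log₂ p(x,y)
  p(0,0)=1/7: -0.1429 × log₂(0.1429) = 0.4011
  p(0,1)=3/7: -0.4286 × log₂(0.4286) = 0.5239
  p(1,0)=2/7: -0.2857 × log₂(0.2857) = 0.5164
  p(1,1)=1/7: -0.1429 × log₂(0.1429) = 0.4011
H(X,Y) = 1.8424 bits
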